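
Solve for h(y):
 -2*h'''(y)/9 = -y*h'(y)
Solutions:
 h(y) = C1 + Integral(C2*airyai(6^(2/3)*y/2) + C3*airybi(6^(2/3)*y/2), y)


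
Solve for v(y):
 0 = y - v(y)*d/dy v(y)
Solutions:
 v(y) = -sqrt(C1 + y^2)
 v(y) = sqrt(C1 + y^2)


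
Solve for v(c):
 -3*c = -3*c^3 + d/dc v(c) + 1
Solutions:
 v(c) = C1 + 3*c^4/4 - 3*c^2/2 - c


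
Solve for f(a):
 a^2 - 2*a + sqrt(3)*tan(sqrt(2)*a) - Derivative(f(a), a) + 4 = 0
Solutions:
 f(a) = C1 + a^3/3 - a^2 + 4*a - sqrt(6)*log(cos(sqrt(2)*a))/2


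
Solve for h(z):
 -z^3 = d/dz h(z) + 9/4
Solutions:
 h(z) = C1 - z^4/4 - 9*z/4


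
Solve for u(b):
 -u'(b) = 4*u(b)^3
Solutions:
 u(b) = -sqrt(2)*sqrt(-1/(C1 - 4*b))/2
 u(b) = sqrt(2)*sqrt(-1/(C1 - 4*b))/2


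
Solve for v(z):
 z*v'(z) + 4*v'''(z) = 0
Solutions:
 v(z) = C1 + Integral(C2*airyai(-2^(1/3)*z/2) + C3*airybi(-2^(1/3)*z/2), z)


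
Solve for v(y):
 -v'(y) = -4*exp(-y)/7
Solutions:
 v(y) = C1 - 4*exp(-y)/7


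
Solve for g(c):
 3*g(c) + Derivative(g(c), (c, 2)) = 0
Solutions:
 g(c) = C1*sin(sqrt(3)*c) + C2*cos(sqrt(3)*c)


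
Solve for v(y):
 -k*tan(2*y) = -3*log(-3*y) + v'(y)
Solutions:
 v(y) = C1 + k*log(cos(2*y))/2 + 3*y*log(-y) - 3*y + 3*y*log(3)


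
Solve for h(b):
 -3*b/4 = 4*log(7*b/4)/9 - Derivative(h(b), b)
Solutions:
 h(b) = C1 + 3*b^2/8 + 4*b*log(b)/9 - 8*b*log(2)/9 - 4*b/9 + 4*b*log(7)/9


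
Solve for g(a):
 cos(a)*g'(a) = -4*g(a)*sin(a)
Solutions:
 g(a) = C1*cos(a)^4


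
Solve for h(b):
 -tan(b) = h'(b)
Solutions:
 h(b) = C1 + log(cos(b))


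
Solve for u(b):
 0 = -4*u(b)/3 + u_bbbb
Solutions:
 u(b) = C1*exp(-sqrt(2)*3^(3/4)*b/3) + C2*exp(sqrt(2)*3^(3/4)*b/3) + C3*sin(sqrt(2)*3^(3/4)*b/3) + C4*cos(sqrt(2)*3^(3/4)*b/3)


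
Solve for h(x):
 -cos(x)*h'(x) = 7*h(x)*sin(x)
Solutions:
 h(x) = C1*cos(x)^7


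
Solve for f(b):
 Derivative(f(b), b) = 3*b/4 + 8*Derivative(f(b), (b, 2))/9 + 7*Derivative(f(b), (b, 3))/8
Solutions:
 f(b) = C1 + C2*exp(2*b*(-16 + sqrt(1390))/63) + C3*exp(-2*b*(16 + sqrt(1390))/63) + 3*b^2/8 + 2*b/3


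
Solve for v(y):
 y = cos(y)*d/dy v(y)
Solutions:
 v(y) = C1 + Integral(y/cos(y), y)


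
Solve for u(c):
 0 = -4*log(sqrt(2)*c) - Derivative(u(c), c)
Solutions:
 u(c) = C1 - 4*c*log(c) - c*log(4) + 4*c


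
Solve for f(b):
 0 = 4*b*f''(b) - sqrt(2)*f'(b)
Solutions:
 f(b) = C1 + C2*b^(sqrt(2)/4 + 1)


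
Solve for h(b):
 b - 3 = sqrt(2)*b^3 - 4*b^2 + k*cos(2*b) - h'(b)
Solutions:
 h(b) = C1 + sqrt(2)*b^4/4 - 4*b^3/3 - b^2/2 + 3*b + k*sin(2*b)/2


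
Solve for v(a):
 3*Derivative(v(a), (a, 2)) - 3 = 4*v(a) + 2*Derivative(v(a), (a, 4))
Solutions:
 v(a) = (C1*sin(2^(1/4)*a*sin(atan(sqrt(23)/3)/2)) + C2*cos(2^(1/4)*a*sin(atan(sqrt(23)/3)/2)))*exp(-2^(1/4)*a*cos(atan(sqrt(23)/3)/2)) + (C3*sin(2^(1/4)*a*sin(atan(sqrt(23)/3)/2)) + C4*cos(2^(1/4)*a*sin(atan(sqrt(23)/3)/2)))*exp(2^(1/4)*a*cos(atan(sqrt(23)/3)/2)) - 3/4


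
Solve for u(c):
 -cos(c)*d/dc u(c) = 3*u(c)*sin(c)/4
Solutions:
 u(c) = C1*cos(c)^(3/4)


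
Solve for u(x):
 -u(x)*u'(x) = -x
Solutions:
 u(x) = -sqrt(C1 + x^2)
 u(x) = sqrt(C1 + x^2)


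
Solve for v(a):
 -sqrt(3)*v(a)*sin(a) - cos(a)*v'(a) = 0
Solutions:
 v(a) = C1*cos(a)^(sqrt(3))


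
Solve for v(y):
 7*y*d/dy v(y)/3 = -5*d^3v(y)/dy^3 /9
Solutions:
 v(y) = C1 + Integral(C2*airyai(-21^(1/3)*5^(2/3)*y/5) + C3*airybi(-21^(1/3)*5^(2/3)*y/5), y)


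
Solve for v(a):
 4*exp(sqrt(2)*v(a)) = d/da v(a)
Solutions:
 v(a) = sqrt(2)*(2*log(-1/(C1 + 4*a)) - log(2))/4


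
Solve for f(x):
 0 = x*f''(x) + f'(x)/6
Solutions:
 f(x) = C1 + C2*x^(5/6)


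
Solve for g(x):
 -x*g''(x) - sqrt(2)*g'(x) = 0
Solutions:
 g(x) = C1 + C2*x^(1 - sqrt(2))


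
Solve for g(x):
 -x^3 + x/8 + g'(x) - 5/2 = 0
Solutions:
 g(x) = C1 + x^4/4 - x^2/16 + 5*x/2


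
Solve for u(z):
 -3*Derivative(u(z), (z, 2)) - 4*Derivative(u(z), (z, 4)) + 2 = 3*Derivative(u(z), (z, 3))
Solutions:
 u(z) = C1 + C2*z + z^2/3 + (C3*sin(sqrt(39)*z/8) + C4*cos(sqrt(39)*z/8))*exp(-3*z/8)


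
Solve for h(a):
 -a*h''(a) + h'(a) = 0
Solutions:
 h(a) = C1 + C2*a^2


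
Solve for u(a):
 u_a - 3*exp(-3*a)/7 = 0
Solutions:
 u(a) = C1 - exp(-3*a)/7


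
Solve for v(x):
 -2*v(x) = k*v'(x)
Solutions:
 v(x) = C1*exp(-2*x/k)


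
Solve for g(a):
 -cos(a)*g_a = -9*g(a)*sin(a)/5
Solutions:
 g(a) = C1/cos(a)^(9/5)


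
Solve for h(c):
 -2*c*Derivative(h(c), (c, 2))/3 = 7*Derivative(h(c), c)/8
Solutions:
 h(c) = C1 + C2/c^(5/16)


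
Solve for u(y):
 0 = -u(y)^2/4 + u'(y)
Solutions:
 u(y) = -4/(C1 + y)


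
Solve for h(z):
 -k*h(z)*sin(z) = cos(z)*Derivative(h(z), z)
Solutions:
 h(z) = C1*exp(k*log(cos(z)))


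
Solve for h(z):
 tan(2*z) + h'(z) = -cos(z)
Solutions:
 h(z) = C1 + log(cos(2*z))/2 - sin(z)


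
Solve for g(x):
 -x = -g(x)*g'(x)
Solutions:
 g(x) = -sqrt(C1 + x^2)
 g(x) = sqrt(C1 + x^2)


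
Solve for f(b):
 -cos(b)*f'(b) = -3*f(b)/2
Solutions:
 f(b) = C1*(sin(b) + 1)^(3/4)/(sin(b) - 1)^(3/4)


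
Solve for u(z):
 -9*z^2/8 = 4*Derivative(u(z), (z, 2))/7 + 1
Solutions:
 u(z) = C1 + C2*z - 21*z^4/128 - 7*z^2/8


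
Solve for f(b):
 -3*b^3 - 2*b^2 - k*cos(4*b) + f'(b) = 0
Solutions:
 f(b) = C1 + 3*b^4/4 + 2*b^3/3 + k*sin(4*b)/4


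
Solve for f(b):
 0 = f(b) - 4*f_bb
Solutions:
 f(b) = C1*exp(-b/2) + C2*exp(b/2)


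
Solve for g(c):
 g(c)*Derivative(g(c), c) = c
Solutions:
 g(c) = -sqrt(C1 + c^2)
 g(c) = sqrt(C1 + c^2)


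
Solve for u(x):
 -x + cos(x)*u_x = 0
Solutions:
 u(x) = C1 + Integral(x/cos(x), x)


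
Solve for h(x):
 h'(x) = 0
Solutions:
 h(x) = C1


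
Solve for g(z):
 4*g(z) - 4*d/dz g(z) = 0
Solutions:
 g(z) = C1*exp(z)


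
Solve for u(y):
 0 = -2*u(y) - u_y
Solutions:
 u(y) = C1*exp(-2*y)


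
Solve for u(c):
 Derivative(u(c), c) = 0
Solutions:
 u(c) = C1


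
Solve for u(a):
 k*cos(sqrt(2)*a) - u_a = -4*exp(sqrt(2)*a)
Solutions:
 u(a) = C1 + sqrt(2)*k*sin(sqrt(2)*a)/2 + 2*sqrt(2)*exp(sqrt(2)*a)


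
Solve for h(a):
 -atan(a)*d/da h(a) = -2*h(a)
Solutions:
 h(a) = C1*exp(2*Integral(1/atan(a), a))


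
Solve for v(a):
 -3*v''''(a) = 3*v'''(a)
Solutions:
 v(a) = C1 + C2*a + C3*a^2 + C4*exp(-a)


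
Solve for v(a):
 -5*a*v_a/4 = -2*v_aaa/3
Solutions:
 v(a) = C1 + Integral(C2*airyai(15^(1/3)*a/2) + C3*airybi(15^(1/3)*a/2), a)


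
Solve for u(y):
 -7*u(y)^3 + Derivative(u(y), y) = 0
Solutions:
 u(y) = -sqrt(2)*sqrt(-1/(C1 + 7*y))/2
 u(y) = sqrt(2)*sqrt(-1/(C1 + 7*y))/2


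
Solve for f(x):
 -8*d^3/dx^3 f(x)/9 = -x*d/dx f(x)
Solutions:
 f(x) = C1 + Integral(C2*airyai(3^(2/3)*x/2) + C3*airybi(3^(2/3)*x/2), x)


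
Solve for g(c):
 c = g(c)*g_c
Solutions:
 g(c) = -sqrt(C1 + c^2)
 g(c) = sqrt(C1 + c^2)


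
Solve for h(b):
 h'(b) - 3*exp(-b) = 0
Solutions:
 h(b) = C1 - 3*exp(-b)


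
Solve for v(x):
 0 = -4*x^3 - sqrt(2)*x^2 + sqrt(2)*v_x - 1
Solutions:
 v(x) = C1 + sqrt(2)*x^4/2 + x^3/3 + sqrt(2)*x/2


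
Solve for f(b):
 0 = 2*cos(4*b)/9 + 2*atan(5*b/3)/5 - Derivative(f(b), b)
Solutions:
 f(b) = C1 + 2*b*atan(5*b/3)/5 - 3*log(25*b^2 + 9)/25 + sin(4*b)/18


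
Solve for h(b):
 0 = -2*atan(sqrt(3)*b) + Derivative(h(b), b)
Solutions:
 h(b) = C1 + 2*b*atan(sqrt(3)*b) - sqrt(3)*log(3*b^2 + 1)/3


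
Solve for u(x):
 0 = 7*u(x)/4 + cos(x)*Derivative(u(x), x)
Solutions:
 u(x) = C1*(sin(x) - 1)^(7/8)/(sin(x) + 1)^(7/8)


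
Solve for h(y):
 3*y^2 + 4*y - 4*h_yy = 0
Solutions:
 h(y) = C1 + C2*y + y^4/16 + y^3/6


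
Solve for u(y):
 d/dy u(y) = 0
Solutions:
 u(y) = C1


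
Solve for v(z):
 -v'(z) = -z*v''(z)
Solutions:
 v(z) = C1 + C2*z^2


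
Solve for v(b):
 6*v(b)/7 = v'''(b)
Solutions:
 v(b) = C3*exp(6^(1/3)*7^(2/3)*b/7) + (C1*sin(2^(1/3)*3^(5/6)*7^(2/3)*b/14) + C2*cos(2^(1/3)*3^(5/6)*7^(2/3)*b/14))*exp(-6^(1/3)*7^(2/3)*b/14)


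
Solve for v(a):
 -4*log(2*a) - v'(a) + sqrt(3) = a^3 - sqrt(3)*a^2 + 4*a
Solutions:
 v(a) = C1 - a^4/4 + sqrt(3)*a^3/3 - 2*a^2 - 4*a*log(a) - a*log(16) + sqrt(3)*a + 4*a


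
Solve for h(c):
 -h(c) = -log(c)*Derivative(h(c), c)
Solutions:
 h(c) = C1*exp(li(c))


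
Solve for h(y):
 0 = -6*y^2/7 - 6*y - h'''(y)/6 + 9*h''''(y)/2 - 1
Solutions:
 h(y) = C1 + C2*y + C3*y^2 + C4*exp(y/27) - 3*y^5/35 - 183*y^4/14 - 9889*y^3/7


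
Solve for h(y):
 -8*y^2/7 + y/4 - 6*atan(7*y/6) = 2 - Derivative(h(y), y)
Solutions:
 h(y) = C1 + 8*y^3/21 - y^2/8 + 6*y*atan(7*y/6) + 2*y - 18*log(49*y^2 + 36)/7


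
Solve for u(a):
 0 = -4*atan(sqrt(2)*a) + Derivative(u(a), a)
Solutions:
 u(a) = C1 + 4*a*atan(sqrt(2)*a) - sqrt(2)*log(2*a^2 + 1)


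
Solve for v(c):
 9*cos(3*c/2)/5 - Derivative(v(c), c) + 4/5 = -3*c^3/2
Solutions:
 v(c) = C1 + 3*c^4/8 + 4*c/5 + 6*sin(3*c/2)/5


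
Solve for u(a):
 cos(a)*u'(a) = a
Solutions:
 u(a) = C1 + Integral(a/cos(a), a)


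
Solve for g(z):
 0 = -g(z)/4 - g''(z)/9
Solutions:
 g(z) = C1*sin(3*z/2) + C2*cos(3*z/2)


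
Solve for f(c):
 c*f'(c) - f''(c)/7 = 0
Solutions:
 f(c) = C1 + C2*erfi(sqrt(14)*c/2)


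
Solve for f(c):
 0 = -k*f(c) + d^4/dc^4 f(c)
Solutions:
 f(c) = C1*exp(-c*k^(1/4)) + C2*exp(c*k^(1/4)) + C3*exp(-I*c*k^(1/4)) + C4*exp(I*c*k^(1/4))


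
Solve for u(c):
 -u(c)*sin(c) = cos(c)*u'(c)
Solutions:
 u(c) = C1*cos(c)


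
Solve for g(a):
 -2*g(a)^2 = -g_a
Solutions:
 g(a) = -1/(C1 + 2*a)


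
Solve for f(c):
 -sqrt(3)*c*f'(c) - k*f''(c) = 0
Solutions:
 f(c) = C1 + C2*sqrt(k)*erf(sqrt(2)*3^(1/4)*c*sqrt(1/k)/2)


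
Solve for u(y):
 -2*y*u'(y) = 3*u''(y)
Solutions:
 u(y) = C1 + C2*erf(sqrt(3)*y/3)


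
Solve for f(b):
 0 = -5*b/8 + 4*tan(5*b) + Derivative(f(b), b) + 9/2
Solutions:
 f(b) = C1 + 5*b^2/16 - 9*b/2 + 4*log(cos(5*b))/5


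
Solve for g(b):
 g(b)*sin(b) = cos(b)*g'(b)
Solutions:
 g(b) = C1/cos(b)


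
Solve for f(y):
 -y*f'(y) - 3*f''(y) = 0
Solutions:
 f(y) = C1 + C2*erf(sqrt(6)*y/6)


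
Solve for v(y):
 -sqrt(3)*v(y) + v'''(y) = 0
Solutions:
 v(y) = C3*exp(3^(1/6)*y) + (C1*sin(3^(2/3)*y/2) + C2*cos(3^(2/3)*y/2))*exp(-3^(1/6)*y/2)


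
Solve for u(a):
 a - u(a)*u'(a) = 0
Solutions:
 u(a) = -sqrt(C1 + a^2)
 u(a) = sqrt(C1 + a^2)


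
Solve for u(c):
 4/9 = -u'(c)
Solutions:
 u(c) = C1 - 4*c/9


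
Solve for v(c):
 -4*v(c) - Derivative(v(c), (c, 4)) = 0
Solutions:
 v(c) = (C1*sin(c) + C2*cos(c))*exp(-c) + (C3*sin(c) + C4*cos(c))*exp(c)


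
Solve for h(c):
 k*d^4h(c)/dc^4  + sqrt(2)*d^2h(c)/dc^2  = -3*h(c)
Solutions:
 h(c) = C1*exp(-2^(3/4)*c*sqrt((-sqrt(1 - 6*k) - 1)/k)/2) + C2*exp(2^(3/4)*c*sqrt((-sqrt(1 - 6*k) - 1)/k)/2) + C3*exp(-2^(3/4)*c*sqrt((sqrt(1 - 6*k) - 1)/k)/2) + C4*exp(2^(3/4)*c*sqrt((sqrt(1 - 6*k) - 1)/k)/2)


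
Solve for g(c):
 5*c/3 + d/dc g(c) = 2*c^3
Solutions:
 g(c) = C1 + c^4/2 - 5*c^2/6


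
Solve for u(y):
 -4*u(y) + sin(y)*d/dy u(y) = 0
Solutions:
 u(y) = C1*(cos(y)^2 - 2*cos(y) + 1)/(cos(y)^2 + 2*cos(y) + 1)


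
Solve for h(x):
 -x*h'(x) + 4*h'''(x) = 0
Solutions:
 h(x) = C1 + Integral(C2*airyai(2^(1/3)*x/2) + C3*airybi(2^(1/3)*x/2), x)


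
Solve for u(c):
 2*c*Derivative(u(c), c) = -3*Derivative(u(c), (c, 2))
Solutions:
 u(c) = C1 + C2*erf(sqrt(3)*c/3)


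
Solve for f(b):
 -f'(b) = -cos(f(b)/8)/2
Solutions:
 -b/2 - 4*log(sin(f(b)/8) - 1) + 4*log(sin(f(b)/8) + 1) = C1


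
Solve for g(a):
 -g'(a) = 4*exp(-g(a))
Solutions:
 g(a) = log(C1 - 4*a)


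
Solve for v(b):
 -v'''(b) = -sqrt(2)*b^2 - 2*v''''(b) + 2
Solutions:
 v(b) = C1 + C2*b + C3*b^2 + C4*exp(b/2) + sqrt(2)*b^5/60 + sqrt(2)*b^4/6 + b^3*(-1 + 4*sqrt(2))/3


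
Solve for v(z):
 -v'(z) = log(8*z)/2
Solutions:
 v(z) = C1 - z*log(z)/2 - 3*z*log(2)/2 + z/2


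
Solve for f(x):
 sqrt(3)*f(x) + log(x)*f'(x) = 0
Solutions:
 f(x) = C1*exp(-sqrt(3)*li(x))


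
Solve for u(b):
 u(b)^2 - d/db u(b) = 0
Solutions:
 u(b) = -1/(C1 + b)


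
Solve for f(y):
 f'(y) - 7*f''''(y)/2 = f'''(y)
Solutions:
 f(y) = C1 + C2*exp(-y*(4/(21*sqrt(3921) + 1315)^(1/3) + 4 + (21*sqrt(3921) + 1315)^(1/3))/42)*sin(sqrt(3)*y*(-(21*sqrt(3921) + 1315)^(1/3) + 4/(21*sqrt(3921) + 1315)^(1/3))/42) + C3*exp(-y*(4/(21*sqrt(3921) + 1315)^(1/3) + 4 + (21*sqrt(3921) + 1315)^(1/3))/42)*cos(sqrt(3)*y*(-(21*sqrt(3921) + 1315)^(1/3) + 4/(21*sqrt(3921) + 1315)^(1/3))/42) + C4*exp(y*(-2 + 4/(21*sqrt(3921) + 1315)^(1/3) + (21*sqrt(3921) + 1315)^(1/3))/21)


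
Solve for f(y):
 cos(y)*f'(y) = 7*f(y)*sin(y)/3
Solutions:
 f(y) = C1/cos(y)^(7/3)


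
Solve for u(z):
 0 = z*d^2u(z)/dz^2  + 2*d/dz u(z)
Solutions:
 u(z) = C1 + C2/z


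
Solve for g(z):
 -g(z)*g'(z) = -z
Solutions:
 g(z) = -sqrt(C1 + z^2)
 g(z) = sqrt(C1 + z^2)


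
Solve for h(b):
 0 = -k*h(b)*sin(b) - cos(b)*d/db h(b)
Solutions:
 h(b) = C1*exp(k*log(cos(b)))


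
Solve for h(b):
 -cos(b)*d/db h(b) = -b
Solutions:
 h(b) = C1 + Integral(b/cos(b), b)


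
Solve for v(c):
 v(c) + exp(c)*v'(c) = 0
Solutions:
 v(c) = C1*exp(exp(-c))


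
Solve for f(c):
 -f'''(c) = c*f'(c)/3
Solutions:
 f(c) = C1 + Integral(C2*airyai(-3^(2/3)*c/3) + C3*airybi(-3^(2/3)*c/3), c)


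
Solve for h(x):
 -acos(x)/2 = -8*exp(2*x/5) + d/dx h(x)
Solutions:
 h(x) = C1 - x*acos(x)/2 + sqrt(1 - x^2)/2 + 20*exp(2*x/5)


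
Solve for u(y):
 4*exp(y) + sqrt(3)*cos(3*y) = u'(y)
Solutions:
 u(y) = C1 + 4*exp(y) + sqrt(3)*sin(3*y)/3


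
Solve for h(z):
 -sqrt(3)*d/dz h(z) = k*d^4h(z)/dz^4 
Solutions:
 h(z) = C1 + C2*exp(3^(1/6)*z*(-1/k)^(1/3)) + C3*exp(z*(-1/k)^(1/3)*(-3^(1/6) + 3^(2/3)*I)/2) + C4*exp(-z*(-1/k)^(1/3)*(3^(1/6) + 3^(2/3)*I)/2)


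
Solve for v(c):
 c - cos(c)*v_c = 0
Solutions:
 v(c) = C1 + Integral(c/cos(c), c)


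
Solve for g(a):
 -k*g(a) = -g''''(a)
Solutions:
 g(a) = C1*exp(-a*k^(1/4)) + C2*exp(a*k^(1/4)) + C3*exp(-I*a*k^(1/4)) + C4*exp(I*a*k^(1/4))


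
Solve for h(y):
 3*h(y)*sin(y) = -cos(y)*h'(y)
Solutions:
 h(y) = C1*cos(y)^3


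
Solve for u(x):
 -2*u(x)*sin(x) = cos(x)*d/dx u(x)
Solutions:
 u(x) = C1*cos(x)^2


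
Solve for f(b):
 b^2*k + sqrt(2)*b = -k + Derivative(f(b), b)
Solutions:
 f(b) = C1 + b^3*k/3 + sqrt(2)*b^2/2 + b*k


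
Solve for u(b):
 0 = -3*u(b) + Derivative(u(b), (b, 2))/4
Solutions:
 u(b) = C1*exp(-2*sqrt(3)*b) + C2*exp(2*sqrt(3)*b)


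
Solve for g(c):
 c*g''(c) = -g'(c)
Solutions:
 g(c) = C1 + C2*log(c)


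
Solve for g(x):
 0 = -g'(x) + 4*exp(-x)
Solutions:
 g(x) = C1 - 4*exp(-x)


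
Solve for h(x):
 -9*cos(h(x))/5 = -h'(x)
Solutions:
 -9*x/5 - log(sin(h(x)) - 1)/2 + log(sin(h(x)) + 1)/2 = C1


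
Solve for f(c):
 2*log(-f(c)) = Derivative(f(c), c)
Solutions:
 -li(-f(c)) = C1 + 2*c


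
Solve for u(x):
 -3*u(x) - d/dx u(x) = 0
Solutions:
 u(x) = C1*exp(-3*x)


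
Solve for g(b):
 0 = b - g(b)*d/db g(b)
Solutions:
 g(b) = -sqrt(C1 + b^2)
 g(b) = sqrt(C1 + b^2)


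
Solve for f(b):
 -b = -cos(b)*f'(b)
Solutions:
 f(b) = C1 + Integral(b/cos(b), b)


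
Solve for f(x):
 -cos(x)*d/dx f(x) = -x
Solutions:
 f(x) = C1 + Integral(x/cos(x), x)


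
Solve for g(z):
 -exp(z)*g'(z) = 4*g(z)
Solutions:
 g(z) = C1*exp(4*exp(-z))


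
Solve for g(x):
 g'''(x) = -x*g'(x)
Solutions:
 g(x) = C1 + Integral(C2*airyai(-x) + C3*airybi(-x), x)


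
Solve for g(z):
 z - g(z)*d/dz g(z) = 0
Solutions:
 g(z) = -sqrt(C1 + z^2)
 g(z) = sqrt(C1 + z^2)


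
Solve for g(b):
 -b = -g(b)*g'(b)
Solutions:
 g(b) = -sqrt(C1 + b^2)
 g(b) = sqrt(C1 + b^2)


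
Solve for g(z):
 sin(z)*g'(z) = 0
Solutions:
 g(z) = C1


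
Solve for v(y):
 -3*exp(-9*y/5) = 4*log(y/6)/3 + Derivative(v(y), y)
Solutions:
 v(y) = C1 - 4*y*log(y)/3 + 4*y*(1 + log(6))/3 + 5*exp(-9*y/5)/3


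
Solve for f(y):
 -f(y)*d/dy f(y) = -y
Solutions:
 f(y) = -sqrt(C1 + y^2)
 f(y) = sqrt(C1 + y^2)


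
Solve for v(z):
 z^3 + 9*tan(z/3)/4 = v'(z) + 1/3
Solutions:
 v(z) = C1 + z^4/4 - z/3 - 27*log(cos(z/3))/4


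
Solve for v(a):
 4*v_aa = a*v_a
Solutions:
 v(a) = C1 + C2*erfi(sqrt(2)*a/4)


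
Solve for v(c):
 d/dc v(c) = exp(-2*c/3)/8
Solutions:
 v(c) = C1 - 3*exp(-2*c/3)/16


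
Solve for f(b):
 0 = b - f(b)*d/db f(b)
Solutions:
 f(b) = -sqrt(C1 + b^2)
 f(b) = sqrt(C1 + b^2)


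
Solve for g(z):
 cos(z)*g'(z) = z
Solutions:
 g(z) = C1 + Integral(z/cos(z), z)


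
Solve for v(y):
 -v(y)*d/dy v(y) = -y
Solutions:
 v(y) = -sqrt(C1 + y^2)
 v(y) = sqrt(C1 + y^2)


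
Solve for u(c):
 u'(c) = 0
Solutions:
 u(c) = C1


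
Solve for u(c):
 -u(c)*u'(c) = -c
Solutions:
 u(c) = -sqrt(C1 + c^2)
 u(c) = sqrt(C1 + c^2)


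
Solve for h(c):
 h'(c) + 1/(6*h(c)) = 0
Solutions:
 h(c) = -sqrt(C1 - 3*c)/3
 h(c) = sqrt(C1 - 3*c)/3


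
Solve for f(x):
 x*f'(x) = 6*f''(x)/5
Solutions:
 f(x) = C1 + C2*erfi(sqrt(15)*x/6)


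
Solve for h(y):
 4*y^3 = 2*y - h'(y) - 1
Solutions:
 h(y) = C1 - y^4 + y^2 - y


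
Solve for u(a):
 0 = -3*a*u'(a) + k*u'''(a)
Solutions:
 u(a) = C1 + Integral(C2*airyai(3^(1/3)*a*(1/k)^(1/3)) + C3*airybi(3^(1/3)*a*(1/k)^(1/3)), a)


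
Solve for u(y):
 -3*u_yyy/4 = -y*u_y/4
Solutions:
 u(y) = C1 + Integral(C2*airyai(3^(2/3)*y/3) + C3*airybi(3^(2/3)*y/3), y)


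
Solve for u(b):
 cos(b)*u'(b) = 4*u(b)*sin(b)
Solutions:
 u(b) = C1/cos(b)^4


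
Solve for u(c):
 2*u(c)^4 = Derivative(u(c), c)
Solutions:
 u(c) = (-1/(C1 + 6*c))^(1/3)
 u(c) = (-1/(C1 + 2*c))^(1/3)*(-3^(2/3) - 3*3^(1/6)*I)/6
 u(c) = (-1/(C1 + 2*c))^(1/3)*(-3^(2/3) + 3*3^(1/6)*I)/6


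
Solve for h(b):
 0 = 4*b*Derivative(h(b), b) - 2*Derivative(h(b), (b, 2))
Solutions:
 h(b) = C1 + C2*erfi(b)


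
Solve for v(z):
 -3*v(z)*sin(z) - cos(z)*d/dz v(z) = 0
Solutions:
 v(z) = C1*cos(z)^3


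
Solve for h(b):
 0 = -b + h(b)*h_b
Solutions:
 h(b) = -sqrt(C1 + b^2)
 h(b) = sqrt(C1 + b^2)


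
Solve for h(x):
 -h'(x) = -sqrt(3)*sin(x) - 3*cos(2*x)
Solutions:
 h(x) = C1 + 3*sin(2*x)/2 - sqrt(3)*cos(x)


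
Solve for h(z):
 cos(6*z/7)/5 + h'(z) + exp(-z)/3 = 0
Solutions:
 h(z) = C1 - 7*sin(6*z/7)/30 + exp(-z)/3


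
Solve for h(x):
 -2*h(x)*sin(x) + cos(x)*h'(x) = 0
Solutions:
 h(x) = C1/cos(x)^2


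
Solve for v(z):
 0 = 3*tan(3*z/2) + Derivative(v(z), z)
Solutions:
 v(z) = C1 + 2*log(cos(3*z/2))


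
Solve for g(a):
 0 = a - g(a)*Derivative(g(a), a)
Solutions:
 g(a) = -sqrt(C1 + a^2)
 g(a) = sqrt(C1 + a^2)


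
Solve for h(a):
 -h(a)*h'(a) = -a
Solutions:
 h(a) = -sqrt(C1 + a^2)
 h(a) = sqrt(C1 + a^2)


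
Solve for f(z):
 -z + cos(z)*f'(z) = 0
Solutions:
 f(z) = C1 + Integral(z/cos(z), z)


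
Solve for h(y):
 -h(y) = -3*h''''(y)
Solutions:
 h(y) = C1*exp(-3^(3/4)*y/3) + C2*exp(3^(3/4)*y/3) + C3*sin(3^(3/4)*y/3) + C4*cos(3^(3/4)*y/3)


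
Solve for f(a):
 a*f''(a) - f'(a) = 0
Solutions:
 f(a) = C1 + C2*a^2


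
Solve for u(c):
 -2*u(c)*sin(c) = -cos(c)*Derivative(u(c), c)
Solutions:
 u(c) = C1/cos(c)^2


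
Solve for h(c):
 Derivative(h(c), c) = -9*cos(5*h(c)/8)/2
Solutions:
 9*c/2 - 4*log(sin(5*h(c)/8) - 1)/5 + 4*log(sin(5*h(c)/8) + 1)/5 = C1


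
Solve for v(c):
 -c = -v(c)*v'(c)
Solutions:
 v(c) = -sqrt(C1 + c^2)
 v(c) = sqrt(C1 + c^2)


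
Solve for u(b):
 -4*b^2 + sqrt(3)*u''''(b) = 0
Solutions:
 u(b) = C1 + C2*b + C3*b^2 + C4*b^3 + sqrt(3)*b^6/270


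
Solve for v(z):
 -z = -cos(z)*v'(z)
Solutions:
 v(z) = C1 + Integral(z/cos(z), z)


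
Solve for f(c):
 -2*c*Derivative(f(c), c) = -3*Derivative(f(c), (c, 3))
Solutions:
 f(c) = C1 + Integral(C2*airyai(2^(1/3)*3^(2/3)*c/3) + C3*airybi(2^(1/3)*3^(2/3)*c/3), c)


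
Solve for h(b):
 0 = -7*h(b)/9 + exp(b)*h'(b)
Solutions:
 h(b) = C1*exp(-7*exp(-b)/9)


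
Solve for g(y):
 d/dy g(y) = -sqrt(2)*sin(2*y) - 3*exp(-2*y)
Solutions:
 g(y) = C1 + sqrt(2)*cos(2*y)/2 + 3*exp(-2*y)/2


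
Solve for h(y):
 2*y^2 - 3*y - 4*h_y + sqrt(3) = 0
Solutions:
 h(y) = C1 + y^3/6 - 3*y^2/8 + sqrt(3)*y/4


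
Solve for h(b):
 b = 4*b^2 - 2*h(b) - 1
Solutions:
 h(b) = 2*b^2 - b/2 - 1/2


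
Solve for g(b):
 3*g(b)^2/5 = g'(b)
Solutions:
 g(b) = -5/(C1 + 3*b)


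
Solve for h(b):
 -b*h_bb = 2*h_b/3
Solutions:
 h(b) = C1 + C2*b^(1/3)


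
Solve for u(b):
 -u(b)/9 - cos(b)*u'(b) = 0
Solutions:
 u(b) = C1*(sin(b) - 1)^(1/18)/(sin(b) + 1)^(1/18)


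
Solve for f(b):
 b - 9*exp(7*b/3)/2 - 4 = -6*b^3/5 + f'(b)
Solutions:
 f(b) = C1 + 3*b^4/10 + b^2/2 - 4*b - 27*exp(7*b/3)/14


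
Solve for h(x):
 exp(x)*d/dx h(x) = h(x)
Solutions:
 h(x) = C1*exp(-exp(-x))


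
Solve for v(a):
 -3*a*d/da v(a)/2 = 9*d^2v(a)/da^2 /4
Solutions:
 v(a) = C1 + C2*erf(sqrt(3)*a/3)


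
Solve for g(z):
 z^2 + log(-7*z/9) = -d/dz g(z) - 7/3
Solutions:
 g(z) = C1 - z^3/3 - z*log(-z) + z*(-log(7) - 4/3 + 2*log(3))


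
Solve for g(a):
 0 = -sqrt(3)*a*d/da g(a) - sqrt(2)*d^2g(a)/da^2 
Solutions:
 g(a) = C1 + C2*erf(6^(1/4)*a/2)


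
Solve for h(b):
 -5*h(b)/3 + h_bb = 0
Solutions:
 h(b) = C1*exp(-sqrt(15)*b/3) + C2*exp(sqrt(15)*b/3)


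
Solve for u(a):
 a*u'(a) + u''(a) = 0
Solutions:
 u(a) = C1 + C2*erf(sqrt(2)*a/2)


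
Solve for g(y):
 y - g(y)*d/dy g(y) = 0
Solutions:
 g(y) = -sqrt(C1 + y^2)
 g(y) = sqrt(C1 + y^2)


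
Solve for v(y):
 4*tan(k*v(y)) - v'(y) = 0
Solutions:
 v(y) = Piecewise((-asin(exp(C1*k + 4*k*y))/k + pi/k, Ne(k, 0)), (nan, True))
 v(y) = Piecewise((asin(exp(C1*k + 4*k*y))/k, Ne(k, 0)), (nan, True))


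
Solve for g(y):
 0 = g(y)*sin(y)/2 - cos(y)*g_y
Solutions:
 g(y) = C1/sqrt(cos(y))


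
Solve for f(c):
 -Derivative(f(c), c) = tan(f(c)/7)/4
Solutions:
 f(c) = -7*asin(C1*exp(-c/28)) + 7*pi
 f(c) = 7*asin(C1*exp(-c/28))


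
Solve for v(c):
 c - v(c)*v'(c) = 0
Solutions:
 v(c) = -sqrt(C1 + c^2)
 v(c) = sqrt(C1 + c^2)


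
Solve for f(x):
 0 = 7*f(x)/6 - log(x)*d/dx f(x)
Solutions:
 f(x) = C1*exp(7*li(x)/6)


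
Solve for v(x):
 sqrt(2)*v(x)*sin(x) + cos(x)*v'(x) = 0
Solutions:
 v(x) = C1*cos(x)^(sqrt(2))


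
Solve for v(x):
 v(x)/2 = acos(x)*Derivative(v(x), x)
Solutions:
 v(x) = C1*exp(Integral(1/acos(x), x)/2)


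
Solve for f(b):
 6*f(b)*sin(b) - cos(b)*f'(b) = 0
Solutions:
 f(b) = C1/cos(b)^6


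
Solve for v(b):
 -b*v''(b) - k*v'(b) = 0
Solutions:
 v(b) = C1 + b^(1 - re(k))*(C2*sin(log(b)*Abs(im(k))) + C3*cos(log(b)*im(k)))


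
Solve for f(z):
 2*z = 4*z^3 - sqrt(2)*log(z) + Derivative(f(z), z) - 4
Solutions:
 f(z) = C1 - z^4 + z^2 + sqrt(2)*z*log(z) - sqrt(2)*z + 4*z


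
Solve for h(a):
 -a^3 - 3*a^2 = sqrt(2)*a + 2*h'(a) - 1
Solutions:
 h(a) = C1 - a^4/8 - a^3/2 - sqrt(2)*a^2/4 + a/2


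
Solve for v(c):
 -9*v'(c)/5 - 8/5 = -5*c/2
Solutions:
 v(c) = C1 + 25*c^2/36 - 8*c/9


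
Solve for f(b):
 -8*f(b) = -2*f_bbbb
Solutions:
 f(b) = C1*exp(-sqrt(2)*b) + C2*exp(sqrt(2)*b) + C3*sin(sqrt(2)*b) + C4*cos(sqrt(2)*b)


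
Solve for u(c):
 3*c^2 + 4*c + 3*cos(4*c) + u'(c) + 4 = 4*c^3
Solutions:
 u(c) = C1 + c^4 - c^3 - 2*c^2 - 4*c - 3*sin(4*c)/4


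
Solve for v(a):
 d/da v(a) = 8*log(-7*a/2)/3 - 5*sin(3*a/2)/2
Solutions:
 v(a) = C1 + 8*a*log(-a)/3 - 8*a/3 - 8*a*log(2)/3 + 8*a*log(7)/3 + 5*cos(3*a/2)/3


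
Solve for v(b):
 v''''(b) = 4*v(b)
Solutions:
 v(b) = C1*exp(-sqrt(2)*b) + C2*exp(sqrt(2)*b) + C3*sin(sqrt(2)*b) + C4*cos(sqrt(2)*b)


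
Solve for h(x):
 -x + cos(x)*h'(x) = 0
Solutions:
 h(x) = C1 + Integral(x/cos(x), x)


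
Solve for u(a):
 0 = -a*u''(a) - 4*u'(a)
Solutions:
 u(a) = C1 + C2/a^3


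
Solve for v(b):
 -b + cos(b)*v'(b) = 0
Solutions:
 v(b) = C1 + Integral(b/cos(b), b)


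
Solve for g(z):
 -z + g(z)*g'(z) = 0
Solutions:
 g(z) = -sqrt(C1 + z^2)
 g(z) = sqrt(C1 + z^2)


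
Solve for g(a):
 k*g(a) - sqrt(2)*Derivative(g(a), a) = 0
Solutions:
 g(a) = C1*exp(sqrt(2)*a*k/2)


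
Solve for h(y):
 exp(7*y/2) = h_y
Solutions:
 h(y) = C1 + 2*exp(7*y/2)/7


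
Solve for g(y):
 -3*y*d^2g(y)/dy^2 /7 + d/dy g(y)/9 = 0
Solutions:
 g(y) = C1 + C2*y^(34/27)


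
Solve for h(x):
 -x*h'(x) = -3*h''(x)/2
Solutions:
 h(x) = C1 + C2*erfi(sqrt(3)*x/3)


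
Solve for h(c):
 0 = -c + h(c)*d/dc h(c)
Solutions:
 h(c) = -sqrt(C1 + c^2)
 h(c) = sqrt(C1 + c^2)


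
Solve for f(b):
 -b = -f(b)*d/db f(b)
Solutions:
 f(b) = -sqrt(C1 + b^2)
 f(b) = sqrt(C1 + b^2)


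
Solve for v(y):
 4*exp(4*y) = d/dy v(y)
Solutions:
 v(y) = C1 + exp(4*y)


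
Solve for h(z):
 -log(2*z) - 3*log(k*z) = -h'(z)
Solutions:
 h(z) = C1 + z*(3*log(k) - 4 + log(2)) + 4*z*log(z)


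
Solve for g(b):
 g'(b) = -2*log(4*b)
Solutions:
 g(b) = C1 - 2*b*log(b) - b*log(16) + 2*b


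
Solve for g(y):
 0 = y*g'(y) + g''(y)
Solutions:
 g(y) = C1 + C2*erf(sqrt(2)*y/2)


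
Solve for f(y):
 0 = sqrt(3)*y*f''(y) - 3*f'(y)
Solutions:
 f(y) = C1 + C2*y^(1 + sqrt(3))


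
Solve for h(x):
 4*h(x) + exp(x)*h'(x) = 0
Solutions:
 h(x) = C1*exp(4*exp(-x))


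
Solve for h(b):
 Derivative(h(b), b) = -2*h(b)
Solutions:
 h(b) = C1*exp(-2*b)


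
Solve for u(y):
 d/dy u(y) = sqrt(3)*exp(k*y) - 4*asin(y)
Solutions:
 u(y) = C1 - 4*y*asin(y) - 4*sqrt(1 - y^2) + sqrt(3)*Piecewise((exp(k*y)/k, Ne(k, 0)), (y, True))


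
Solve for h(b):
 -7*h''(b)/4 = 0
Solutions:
 h(b) = C1 + C2*b


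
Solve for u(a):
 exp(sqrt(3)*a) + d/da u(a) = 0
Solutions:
 u(a) = C1 - sqrt(3)*exp(sqrt(3)*a)/3


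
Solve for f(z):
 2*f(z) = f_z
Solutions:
 f(z) = C1*exp(2*z)


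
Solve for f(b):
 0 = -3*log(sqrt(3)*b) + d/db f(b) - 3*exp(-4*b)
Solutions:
 f(b) = C1 + 3*b*log(b) + b*(-3 + 3*log(3)/2) - 3*exp(-4*b)/4


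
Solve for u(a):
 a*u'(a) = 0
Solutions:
 u(a) = C1


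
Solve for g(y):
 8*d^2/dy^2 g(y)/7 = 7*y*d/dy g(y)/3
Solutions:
 g(y) = C1 + C2*erfi(7*sqrt(3)*y/12)


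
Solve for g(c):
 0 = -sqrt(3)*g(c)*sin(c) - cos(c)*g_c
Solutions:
 g(c) = C1*cos(c)^(sqrt(3))


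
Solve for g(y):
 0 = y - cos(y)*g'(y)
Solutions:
 g(y) = C1 + Integral(y/cos(y), y)


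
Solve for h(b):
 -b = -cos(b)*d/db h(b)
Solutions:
 h(b) = C1 + Integral(b/cos(b), b)


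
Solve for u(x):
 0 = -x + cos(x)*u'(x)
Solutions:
 u(x) = C1 + Integral(x/cos(x), x)


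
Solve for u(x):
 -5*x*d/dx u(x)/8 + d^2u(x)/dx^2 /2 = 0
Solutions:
 u(x) = C1 + C2*erfi(sqrt(10)*x/4)


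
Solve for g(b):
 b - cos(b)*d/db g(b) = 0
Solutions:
 g(b) = C1 + Integral(b/cos(b), b)


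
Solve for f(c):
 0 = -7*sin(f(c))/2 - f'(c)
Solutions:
 f(c) = -acos((-C1 - exp(7*c))/(C1 - exp(7*c))) + 2*pi
 f(c) = acos((-C1 - exp(7*c))/(C1 - exp(7*c)))


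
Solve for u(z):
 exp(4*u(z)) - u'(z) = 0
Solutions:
 u(z) = log(-(-1/(C1 + 4*z))^(1/4))
 u(z) = log(-1/(C1 + 4*z))/4
 u(z) = log(-I*(-1/(C1 + 4*z))^(1/4))
 u(z) = log(I*(-1/(C1 + 4*z))^(1/4))


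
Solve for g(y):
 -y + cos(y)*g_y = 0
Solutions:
 g(y) = C1 + Integral(y/cos(y), y)


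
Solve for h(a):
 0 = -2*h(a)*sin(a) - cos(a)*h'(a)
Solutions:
 h(a) = C1*cos(a)^2


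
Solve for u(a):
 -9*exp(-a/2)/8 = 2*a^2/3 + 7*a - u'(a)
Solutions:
 u(a) = C1 + 2*a^3/9 + 7*a^2/2 - 9*exp(-a/2)/4


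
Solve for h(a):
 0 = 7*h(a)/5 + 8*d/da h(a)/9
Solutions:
 h(a) = C1*exp(-63*a/40)


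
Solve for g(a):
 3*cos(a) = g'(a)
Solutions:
 g(a) = C1 + 3*sin(a)


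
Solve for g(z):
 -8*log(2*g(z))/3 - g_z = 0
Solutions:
 3*Integral(1/(log(_y) + log(2)), (_y, g(z)))/8 = C1 - z


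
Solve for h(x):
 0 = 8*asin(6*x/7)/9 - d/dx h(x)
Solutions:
 h(x) = C1 + 8*x*asin(6*x/7)/9 + 4*sqrt(49 - 36*x^2)/27


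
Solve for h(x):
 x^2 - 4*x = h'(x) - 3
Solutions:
 h(x) = C1 + x^3/3 - 2*x^2 + 3*x


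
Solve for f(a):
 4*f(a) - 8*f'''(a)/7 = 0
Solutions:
 f(a) = C3*exp(2^(2/3)*7^(1/3)*a/2) + (C1*sin(2^(2/3)*sqrt(3)*7^(1/3)*a/4) + C2*cos(2^(2/3)*sqrt(3)*7^(1/3)*a/4))*exp(-2^(2/3)*7^(1/3)*a/4)


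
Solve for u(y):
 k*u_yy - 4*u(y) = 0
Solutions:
 u(y) = C1*exp(-2*y*sqrt(1/k)) + C2*exp(2*y*sqrt(1/k))


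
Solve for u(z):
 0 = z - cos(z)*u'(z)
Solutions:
 u(z) = C1 + Integral(z/cos(z), z)


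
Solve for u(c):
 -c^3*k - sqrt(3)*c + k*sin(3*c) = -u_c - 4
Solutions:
 u(c) = C1 + c^4*k/4 + sqrt(3)*c^2/2 - 4*c + k*cos(3*c)/3


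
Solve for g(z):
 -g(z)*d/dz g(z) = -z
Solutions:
 g(z) = -sqrt(C1 + z^2)
 g(z) = sqrt(C1 + z^2)


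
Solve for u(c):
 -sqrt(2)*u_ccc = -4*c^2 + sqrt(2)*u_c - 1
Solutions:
 u(c) = C1 + C2*sin(c) + C3*cos(c) + 2*sqrt(2)*c^3/3 - 7*sqrt(2)*c/2


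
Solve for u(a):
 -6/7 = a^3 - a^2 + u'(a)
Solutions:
 u(a) = C1 - a^4/4 + a^3/3 - 6*a/7


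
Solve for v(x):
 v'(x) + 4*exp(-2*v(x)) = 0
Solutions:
 v(x) = log(-sqrt(C1 - 8*x))
 v(x) = log(C1 - 8*x)/2


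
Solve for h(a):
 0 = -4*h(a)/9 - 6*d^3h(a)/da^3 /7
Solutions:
 h(a) = C3*exp(-14^(1/3)*a/3) + (C1*sin(14^(1/3)*sqrt(3)*a/6) + C2*cos(14^(1/3)*sqrt(3)*a/6))*exp(14^(1/3)*a/6)


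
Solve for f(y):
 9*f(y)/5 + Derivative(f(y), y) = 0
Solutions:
 f(y) = C1*exp(-9*y/5)


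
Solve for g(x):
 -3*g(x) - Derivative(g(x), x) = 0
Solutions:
 g(x) = C1*exp(-3*x)


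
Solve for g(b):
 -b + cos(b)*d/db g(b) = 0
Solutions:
 g(b) = C1 + Integral(b/cos(b), b)


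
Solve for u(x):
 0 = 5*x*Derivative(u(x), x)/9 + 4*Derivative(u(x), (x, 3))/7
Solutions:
 u(x) = C1 + Integral(C2*airyai(-210^(1/3)*x/6) + C3*airybi(-210^(1/3)*x/6), x)


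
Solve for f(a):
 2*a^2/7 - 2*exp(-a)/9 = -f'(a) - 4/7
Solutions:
 f(a) = C1 - 2*a^3/21 - 4*a/7 - 2*exp(-a)/9


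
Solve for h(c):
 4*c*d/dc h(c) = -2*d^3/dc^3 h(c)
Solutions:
 h(c) = C1 + Integral(C2*airyai(-2^(1/3)*c) + C3*airybi(-2^(1/3)*c), c)


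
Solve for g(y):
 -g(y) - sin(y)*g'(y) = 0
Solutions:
 g(y) = C1*sqrt(cos(y) + 1)/sqrt(cos(y) - 1)


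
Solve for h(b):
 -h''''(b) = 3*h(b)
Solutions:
 h(b) = (C1*sin(sqrt(2)*3^(1/4)*b/2) + C2*cos(sqrt(2)*3^(1/4)*b/2))*exp(-sqrt(2)*3^(1/4)*b/2) + (C3*sin(sqrt(2)*3^(1/4)*b/2) + C4*cos(sqrt(2)*3^(1/4)*b/2))*exp(sqrt(2)*3^(1/4)*b/2)


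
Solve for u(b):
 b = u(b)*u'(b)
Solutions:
 u(b) = -sqrt(C1 + b^2)
 u(b) = sqrt(C1 + b^2)


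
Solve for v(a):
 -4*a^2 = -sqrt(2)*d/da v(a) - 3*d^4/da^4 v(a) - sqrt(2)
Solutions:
 v(a) = C1 + C4*exp(-2^(1/6)*3^(2/3)*a/3) + 2*sqrt(2)*a^3/3 - a + (C2*sin(6^(1/6)*a/2) + C3*cos(6^(1/6)*a/2))*exp(2^(1/6)*3^(2/3)*a/6)


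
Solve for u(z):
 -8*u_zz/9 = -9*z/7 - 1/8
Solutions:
 u(z) = C1 + C2*z + 27*z^3/112 + 9*z^2/128


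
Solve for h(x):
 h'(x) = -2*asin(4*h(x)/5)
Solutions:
 Integral(1/asin(4*_y/5), (_y, h(x))) = C1 - 2*x


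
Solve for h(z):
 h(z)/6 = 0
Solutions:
 h(z) = 0


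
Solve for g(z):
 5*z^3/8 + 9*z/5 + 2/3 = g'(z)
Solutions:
 g(z) = C1 + 5*z^4/32 + 9*z^2/10 + 2*z/3


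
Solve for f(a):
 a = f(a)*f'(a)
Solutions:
 f(a) = -sqrt(C1 + a^2)
 f(a) = sqrt(C1 + a^2)


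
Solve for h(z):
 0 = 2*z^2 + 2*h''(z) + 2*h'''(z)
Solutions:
 h(z) = C1 + C2*z + C3*exp(-z) - z^4/12 + z^3/3 - z^2


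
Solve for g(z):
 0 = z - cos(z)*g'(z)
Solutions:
 g(z) = C1 + Integral(z/cos(z), z)


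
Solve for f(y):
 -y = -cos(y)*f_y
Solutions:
 f(y) = C1 + Integral(y/cos(y), y)


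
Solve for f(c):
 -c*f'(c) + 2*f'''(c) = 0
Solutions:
 f(c) = C1 + Integral(C2*airyai(2^(2/3)*c/2) + C3*airybi(2^(2/3)*c/2), c)


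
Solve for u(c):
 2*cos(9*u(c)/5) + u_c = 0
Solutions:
 2*c - 5*log(sin(9*u(c)/5) - 1)/18 + 5*log(sin(9*u(c)/5) + 1)/18 = C1


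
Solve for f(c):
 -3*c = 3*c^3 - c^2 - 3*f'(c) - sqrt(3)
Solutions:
 f(c) = C1 + c^4/4 - c^3/9 + c^2/2 - sqrt(3)*c/3


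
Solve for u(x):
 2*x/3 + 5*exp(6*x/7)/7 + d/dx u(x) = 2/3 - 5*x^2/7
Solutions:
 u(x) = C1 - 5*x^3/21 - x^2/3 + 2*x/3 - 5*exp(6*x/7)/6


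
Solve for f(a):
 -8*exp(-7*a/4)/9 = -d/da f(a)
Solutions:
 f(a) = C1 - 32*exp(-7*a/4)/63


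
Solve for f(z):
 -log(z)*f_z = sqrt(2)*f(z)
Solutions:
 f(z) = C1*exp(-sqrt(2)*li(z))


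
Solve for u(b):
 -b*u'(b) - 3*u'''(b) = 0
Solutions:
 u(b) = C1 + Integral(C2*airyai(-3^(2/3)*b/3) + C3*airybi(-3^(2/3)*b/3), b)


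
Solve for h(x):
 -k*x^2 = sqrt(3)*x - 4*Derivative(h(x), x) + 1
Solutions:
 h(x) = C1 + k*x^3/12 + sqrt(3)*x^2/8 + x/4


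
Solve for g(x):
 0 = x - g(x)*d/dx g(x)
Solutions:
 g(x) = -sqrt(C1 + x^2)
 g(x) = sqrt(C1 + x^2)


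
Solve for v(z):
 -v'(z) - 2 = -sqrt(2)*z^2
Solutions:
 v(z) = C1 + sqrt(2)*z^3/3 - 2*z


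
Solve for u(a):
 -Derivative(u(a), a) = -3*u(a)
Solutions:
 u(a) = C1*exp(3*a)


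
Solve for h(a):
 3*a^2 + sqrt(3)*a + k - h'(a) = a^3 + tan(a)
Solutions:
 h(a) = C1 - a^4/4 + a^3 + sqrt(3)*a^2/2 + a*k + log(cos(a))


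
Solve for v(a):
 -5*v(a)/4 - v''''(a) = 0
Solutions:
 v(a) = (C1*sin(5^(1/4)*a/2) + C2*cos(5^(1/4)*a/2))*exp(-5^(1/4)*a/2) + (C3*sin(5^(1/4)*a/2) + C4*cos(5^(1/4)*a/2))*exp(5^(1/4)*a/2)


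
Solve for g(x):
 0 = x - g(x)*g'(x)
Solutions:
 g(x) = -sqrt(C1 + x^2)
 g(x) = sqrt(C1 + x^2)


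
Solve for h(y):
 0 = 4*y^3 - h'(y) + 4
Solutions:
 h(y) = C1 + y^4 + 4*y


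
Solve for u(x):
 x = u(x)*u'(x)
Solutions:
 u(x) = -sqrt(C1 + x^2)
 u(x) = sqrt(C1 + x^2)


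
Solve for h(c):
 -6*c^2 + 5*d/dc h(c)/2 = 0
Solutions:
 h(c) = C1 + 4*c^3/5


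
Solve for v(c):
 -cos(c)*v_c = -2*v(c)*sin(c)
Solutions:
 v(c) = C1/cos(c)^2


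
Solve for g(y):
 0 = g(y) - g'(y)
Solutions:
 g(y) = C1*exp(y)


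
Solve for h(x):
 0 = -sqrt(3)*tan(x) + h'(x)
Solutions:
 h(x) = C1 - sqrt(3)*log(cos(x))


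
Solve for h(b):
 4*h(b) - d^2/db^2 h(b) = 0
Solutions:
 h(b) = C1*exp(-2*b) + C2*exp(2*b)


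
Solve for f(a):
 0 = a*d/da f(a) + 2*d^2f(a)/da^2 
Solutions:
 f(a) = C1 + C2*erf(a/2)


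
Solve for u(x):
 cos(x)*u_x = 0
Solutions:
 u(x) = C1


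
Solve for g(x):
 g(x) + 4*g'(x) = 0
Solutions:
 g(x) = C1*exp(-x/4)


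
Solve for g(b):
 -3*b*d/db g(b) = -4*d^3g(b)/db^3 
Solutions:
 g(b) = C1 + Integral(C2*airyai(6^(1/3)*b/2) + C3*airybi(6^(1/3)*b/2), b)


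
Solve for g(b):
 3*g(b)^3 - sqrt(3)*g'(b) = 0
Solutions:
 g(b) = -sqrt(2)*sqrt(-1/(C1 + sqrt(3)*b))/2
 g(b) = sqrt(2)*sqrt(-1/(C1 + sqrt(3)*b))/2


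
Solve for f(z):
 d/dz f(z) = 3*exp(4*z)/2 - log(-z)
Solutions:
 f(z) = C1 - z*log(-z) + z + 3*exp(4*z)/8


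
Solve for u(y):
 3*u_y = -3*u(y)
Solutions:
 u(y) = C1*exp(-y)


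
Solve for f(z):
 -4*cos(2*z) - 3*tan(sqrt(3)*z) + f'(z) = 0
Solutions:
 f(z) = C1 - sqrt(3)*log(cos(sqrt(3)*z)) + 2*sin(2*z)


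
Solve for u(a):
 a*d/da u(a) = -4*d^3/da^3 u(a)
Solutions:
 u(a) = C1 + Integral(C2*airyai(-2^(1/3)*a/2) + C3*airybi(-2^(1/3)*a/2), a)


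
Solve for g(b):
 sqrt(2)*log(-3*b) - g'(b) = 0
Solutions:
 g(b) = C1 + sqrt(2)*b*log(-b) + sqrt(2)*b*(-1 + log(3))


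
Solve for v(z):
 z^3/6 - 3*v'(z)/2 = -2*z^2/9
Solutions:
 v(z) = C1 + z^4/36 + 4*z^3/81


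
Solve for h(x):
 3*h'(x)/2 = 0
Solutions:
 h(x) = C1


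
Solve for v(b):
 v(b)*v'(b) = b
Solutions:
 v(b) = -sqrt(C1 + b^2)
 v(b) = sqrt(C1 + b^2)


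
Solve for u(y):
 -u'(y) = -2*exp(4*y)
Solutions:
 u(y) = C1 + exp(4*y)/2


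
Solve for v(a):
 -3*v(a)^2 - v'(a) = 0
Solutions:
 v(a) = 1/(C1 + 3*a)


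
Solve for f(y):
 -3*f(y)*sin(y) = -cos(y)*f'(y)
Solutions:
 f(y) = C1/cos(y)^3


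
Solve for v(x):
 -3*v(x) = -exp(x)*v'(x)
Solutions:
 v(x) = C1*exp(-3*exp(-x))


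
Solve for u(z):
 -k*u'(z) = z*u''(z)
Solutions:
 u(z) = C1 + z^(1 - re(k))*(C2*sin(log(z)*Abs(im(k))) + C3*cos(log(z)*im(k)))


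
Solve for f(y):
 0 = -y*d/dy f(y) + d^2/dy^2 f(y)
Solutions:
 f(y) = C1 + C2*erfi(sqrt(2)*y/2)


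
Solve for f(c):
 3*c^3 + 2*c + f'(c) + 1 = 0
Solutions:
 f(c) = C1 - 3*c^4/4 - c^2 - c


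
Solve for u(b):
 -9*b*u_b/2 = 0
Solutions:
 u(b) = C1


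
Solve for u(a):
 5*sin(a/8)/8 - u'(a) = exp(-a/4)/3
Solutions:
 u(a) = C1 - 5*cos(a/8) + 4*exp(-a/4)/3


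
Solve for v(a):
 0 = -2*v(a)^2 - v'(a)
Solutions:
 v(a) = 1/(C1 + 2*a)


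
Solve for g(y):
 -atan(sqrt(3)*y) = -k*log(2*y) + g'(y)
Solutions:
 g(y) = C1 + k*y*(log(y) - 1) + k*y*log(2) - y*atan(sqrt(3)*y) + sqrt(3)*log(3*y^2 + 1)/6


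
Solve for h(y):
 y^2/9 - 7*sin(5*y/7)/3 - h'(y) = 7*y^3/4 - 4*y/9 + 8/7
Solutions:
 h(y) = C1 - 7*y^4/16 + y^3/27 + 2*y^2/9 - 8*y/7 + 49*cos(5*y/7)/15


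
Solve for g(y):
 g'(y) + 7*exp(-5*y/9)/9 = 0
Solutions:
 g(y) = C1 + 7*exp(-5*y/9)/5


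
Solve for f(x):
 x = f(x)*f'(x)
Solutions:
 f(x) = -sqrt(C1 + x^2)
 f(x) = sqrt(C1 + x^2)


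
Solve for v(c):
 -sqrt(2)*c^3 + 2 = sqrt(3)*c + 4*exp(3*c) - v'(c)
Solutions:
 v(c) = C1 + sqrt(2)*c^4/4 + sqrt(3)*c^2/2 - 2*c + 4*exp(3*c)/3


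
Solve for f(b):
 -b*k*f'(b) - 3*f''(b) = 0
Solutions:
 f(b) = Piecewise((-sqrt(6)*sqrt(pi)*C1*erf(sqrt(6)*b*sqrt(k)/6)/(2*sqrt(k)) - C2, (k > 0) | (k < 0)), (-C1*b - C2, True))


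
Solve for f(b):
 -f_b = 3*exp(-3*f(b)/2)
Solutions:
 f(b) = 2*log(C1 - 9*b/2)/3
 f(b) = 2*log(2^(2/3)*(-3^(1/3) - 3^(5/6)*I)*(C1 - 3*b)^(1/3)/4)
 f(b) = 2*log(2^(2/3)*(-3^(1/3) + 3^(5/6)*I)*(C1 - 3*b)^(1/3)/4)


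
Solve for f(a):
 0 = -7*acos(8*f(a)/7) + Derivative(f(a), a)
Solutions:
 Integral(1/acos(8*_y/7), (_y, f(a))) = C1 + 7*a


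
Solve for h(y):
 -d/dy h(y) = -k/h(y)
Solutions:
 h(y) = -sqrt(C1 + 2*k*y)
 h(y) = sqrt(C1 + 2*k*y)


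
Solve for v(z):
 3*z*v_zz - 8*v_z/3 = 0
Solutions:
 v(z) = C1 + C2*z^(17/9)


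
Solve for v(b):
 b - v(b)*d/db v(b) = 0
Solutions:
 v(b) = -sqrt(C1 + b^2)
 v(b) = sqrt(C1 + b^2)


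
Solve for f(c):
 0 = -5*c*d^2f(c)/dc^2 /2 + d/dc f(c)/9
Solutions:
 f(c) = C1 + C2*c^(47/45)


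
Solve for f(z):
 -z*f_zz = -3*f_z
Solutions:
 f(z) = C1 + C2*z^4


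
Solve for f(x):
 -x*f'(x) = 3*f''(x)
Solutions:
 f(x) = C1 + C2*erf(sqrt(6)*x/6)


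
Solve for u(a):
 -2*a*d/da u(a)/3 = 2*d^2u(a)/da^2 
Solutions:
 u(a) = C1 + C2*erf(sqrt(6)*a/6)


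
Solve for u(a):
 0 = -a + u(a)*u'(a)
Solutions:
 u(a) = -sqrt(C1 + a^2)
 u(a) = sqrt(C1 + a^2)


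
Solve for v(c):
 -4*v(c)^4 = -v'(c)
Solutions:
 v(c) = (-1/(C1 + 12*c))^(1/3)
 v(c) = (-1/(C1 + 4*c))^(1/3)*(-3^(2/3) - 3*3^(1/6)*I)/6
 v(c) = (-1/(C1 + 4*c))^(1/3)*(-3^(2/3) + 3*3^(1/6)*I)/6


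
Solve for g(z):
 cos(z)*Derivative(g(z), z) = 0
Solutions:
 g(z) = C1


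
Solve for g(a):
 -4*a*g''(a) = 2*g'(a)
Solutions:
 g(a) = C1 + C2*sqrt(a)


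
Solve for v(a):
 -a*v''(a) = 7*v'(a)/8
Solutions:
 v(a) = C1 + C2*a^(1/8)


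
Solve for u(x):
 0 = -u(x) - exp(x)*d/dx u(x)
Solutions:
 u(x) = C1*exp(exp(-x))


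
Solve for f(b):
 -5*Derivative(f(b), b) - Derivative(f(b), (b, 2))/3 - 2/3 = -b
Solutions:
 f(b) = C1 + C2*exp(-15*b) + b^2/10 - 11*b/75


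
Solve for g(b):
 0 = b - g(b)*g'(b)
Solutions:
 g(b) = -sqrt(C1 + b^2)
 g(b) = sqrt(C1 + b^2)


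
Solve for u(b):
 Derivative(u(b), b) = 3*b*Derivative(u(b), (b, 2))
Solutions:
 u(b) = C1 + C2*b^(4/3)


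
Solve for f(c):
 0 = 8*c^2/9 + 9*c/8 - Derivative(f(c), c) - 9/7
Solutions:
 f(c) = C1 + 8*c^3/27 + 9*c^2/16 - 9*c/7


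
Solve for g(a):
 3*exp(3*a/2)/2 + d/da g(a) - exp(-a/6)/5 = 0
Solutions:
 g(a) = C1 - exp(a)^(3/2) - 6*exp(-a/6)/5
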